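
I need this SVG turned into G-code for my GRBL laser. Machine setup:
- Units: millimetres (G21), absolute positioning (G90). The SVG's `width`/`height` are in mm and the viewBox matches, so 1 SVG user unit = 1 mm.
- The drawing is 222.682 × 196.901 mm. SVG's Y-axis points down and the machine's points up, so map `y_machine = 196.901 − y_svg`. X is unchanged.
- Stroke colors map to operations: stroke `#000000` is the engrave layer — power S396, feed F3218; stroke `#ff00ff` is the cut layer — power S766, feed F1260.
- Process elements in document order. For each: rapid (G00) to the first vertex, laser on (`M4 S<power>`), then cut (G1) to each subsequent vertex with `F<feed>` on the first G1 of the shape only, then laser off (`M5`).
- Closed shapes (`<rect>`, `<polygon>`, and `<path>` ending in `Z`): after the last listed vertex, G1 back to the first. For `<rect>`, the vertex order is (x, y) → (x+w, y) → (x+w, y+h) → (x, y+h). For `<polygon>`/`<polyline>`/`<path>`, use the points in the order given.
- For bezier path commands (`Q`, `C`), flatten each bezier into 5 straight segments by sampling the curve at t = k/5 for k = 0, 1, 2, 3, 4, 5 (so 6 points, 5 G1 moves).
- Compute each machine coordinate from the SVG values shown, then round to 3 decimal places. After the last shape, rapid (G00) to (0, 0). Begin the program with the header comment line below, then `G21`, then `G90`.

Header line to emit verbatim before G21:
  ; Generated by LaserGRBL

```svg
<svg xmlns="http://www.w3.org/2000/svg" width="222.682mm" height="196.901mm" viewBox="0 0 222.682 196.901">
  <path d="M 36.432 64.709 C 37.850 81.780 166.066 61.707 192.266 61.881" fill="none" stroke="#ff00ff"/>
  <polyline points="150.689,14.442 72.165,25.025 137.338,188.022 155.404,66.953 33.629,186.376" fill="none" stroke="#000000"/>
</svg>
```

viewBox `0 0 222.682 196.901` with mm width/height → 1 unit = 1 mm. Flip: y_m = 196.901 − y_svg.

**Shape 1** — `<path>` cubic bezier, stroke `#ff00ff` → cut (S766, F1260). Control points (SVG): P0=(36.432,64.709), P1=(37.850,81.780), P2=(166.066,61.707), P3=(192.266,61.881); sampled at t=k/5. Machine vertices: (36.432,132.192) → (50.668,125.948) → (84.353,125.863) → (126.502,129.183) → (166.135,133.154) → (192.266,135.020). Open path.

**Shape 2** — `<polyline>` open polyline, stroke `#000000` → engrave (S396, F3218). Machine vertices: (150.689,182.459) → (72.165,171.876) → (137.338,8.879) → (155.404,129.948) → (33.629,10.525). Open path.

; Generated by LaserGRBL
G21
G90
G00 X36.432 Y132.192
M4 S766
G1 X50.668 Y125.948 F1260
G1 X84.353 Y125.863
G1 X126.502 Y129.183
G1 X166.135 Y133.154
G1 X192.266 Y135.020
M5
G00 X150.689 Y182.459
M4 S396
G1 X72.165 Y171.876 F3218
G1 X137.338 Y8.879
G1 X155.404 Y129.948
G1 X33.629 Y10.525
M5
G00 X0.000 Y0.000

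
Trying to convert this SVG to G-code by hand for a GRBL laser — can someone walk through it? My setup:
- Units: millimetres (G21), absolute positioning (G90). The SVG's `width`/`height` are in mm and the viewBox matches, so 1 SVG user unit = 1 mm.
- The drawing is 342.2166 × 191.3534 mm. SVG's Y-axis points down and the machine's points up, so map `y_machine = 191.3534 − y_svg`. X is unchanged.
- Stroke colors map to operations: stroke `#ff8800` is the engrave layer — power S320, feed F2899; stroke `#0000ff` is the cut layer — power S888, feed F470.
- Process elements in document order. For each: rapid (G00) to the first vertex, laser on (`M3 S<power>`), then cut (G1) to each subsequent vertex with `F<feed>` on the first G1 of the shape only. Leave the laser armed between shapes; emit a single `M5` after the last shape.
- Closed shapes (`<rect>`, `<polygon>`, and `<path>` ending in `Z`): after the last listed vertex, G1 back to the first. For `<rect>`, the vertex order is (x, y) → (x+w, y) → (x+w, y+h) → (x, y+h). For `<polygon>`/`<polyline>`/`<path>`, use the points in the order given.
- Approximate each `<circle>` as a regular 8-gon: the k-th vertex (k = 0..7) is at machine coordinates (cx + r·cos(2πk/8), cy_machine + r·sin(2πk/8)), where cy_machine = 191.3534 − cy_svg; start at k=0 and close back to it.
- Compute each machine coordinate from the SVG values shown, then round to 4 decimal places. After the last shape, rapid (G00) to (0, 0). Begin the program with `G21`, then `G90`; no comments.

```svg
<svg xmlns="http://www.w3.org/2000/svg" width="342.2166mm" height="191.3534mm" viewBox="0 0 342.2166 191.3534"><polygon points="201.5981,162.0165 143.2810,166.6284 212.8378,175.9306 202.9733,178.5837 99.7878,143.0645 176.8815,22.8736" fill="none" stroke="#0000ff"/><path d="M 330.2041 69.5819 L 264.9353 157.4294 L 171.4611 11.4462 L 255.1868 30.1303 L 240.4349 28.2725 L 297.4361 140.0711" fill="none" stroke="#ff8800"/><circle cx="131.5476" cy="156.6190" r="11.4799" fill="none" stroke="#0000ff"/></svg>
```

1 u = 1 mm; y_m = 191.3534 − y.

[1] `<polygon>` closed polygon, #0000ff→cut S888 F470: (201.5981,29.3369) → (143.2810,24.7250) → (212.8378,15.4228) → (202.9733,12.7697) → (99.7878,48.2889) → (176.8815,168.4798) → (201.5981,29.3369) (closed)

[2] `<path>` open polyline, #ff8800→engrave S320 F2899: (330.2041,121.7715) → (264.9353,33.9240) → (171.4611,179.9072) → (255.1868,161.2231) → (240.4349,163.0809) → (297.4361,51.2823)

[3] `<circle>` circle, #0000ff→cut S888 F470: (143.0275,34.7344) → (139.6651,42.8519) → (131.5476,46.2143) → (123.4301,42.8519) → (120.0677,34.7344) → (123.4301,26.6169) → (131.5476,23.2545) → (139.6651,26.6169) → (143.0275,34.7344) (closed)

G21
G90
G00 X201.5981 Y29.3369
M3 S888
G1 X143.2810 Y24.7250 F470
G1 X212.8378 Y15.4228
G1 X202.9733 Y12.7697
G1 X99.7878 Y48.2889
G1 X176.8815 Y168.4798
G1 X201.5981 Y29.3369
G00 X330.2041 Y121.7715
M3 S320
G1 X264.9353 Y33.9240 F2899
G1 X171.4611 Y179.9072
G1 X255.1868 Y161.2231
G1 X240.4349 Y163.0809
G1 X297.4361 Y51.2823
G00 X143.0275 Y34.7344
M3 S888
G1 X139.6651 Y42.8519 F470
G1 X131.5476 Y46.2143
G1 X123.4301 Y42.8519
G1 X120.0677 Y34.7344
G1 X123.4301 Y26.6169
G1 X131.5476 Y23.2545
G1 X139.6651 Y26.6169
G1 X143.0275 Y34.7344
M5
G00 X0.0000 Y0.0000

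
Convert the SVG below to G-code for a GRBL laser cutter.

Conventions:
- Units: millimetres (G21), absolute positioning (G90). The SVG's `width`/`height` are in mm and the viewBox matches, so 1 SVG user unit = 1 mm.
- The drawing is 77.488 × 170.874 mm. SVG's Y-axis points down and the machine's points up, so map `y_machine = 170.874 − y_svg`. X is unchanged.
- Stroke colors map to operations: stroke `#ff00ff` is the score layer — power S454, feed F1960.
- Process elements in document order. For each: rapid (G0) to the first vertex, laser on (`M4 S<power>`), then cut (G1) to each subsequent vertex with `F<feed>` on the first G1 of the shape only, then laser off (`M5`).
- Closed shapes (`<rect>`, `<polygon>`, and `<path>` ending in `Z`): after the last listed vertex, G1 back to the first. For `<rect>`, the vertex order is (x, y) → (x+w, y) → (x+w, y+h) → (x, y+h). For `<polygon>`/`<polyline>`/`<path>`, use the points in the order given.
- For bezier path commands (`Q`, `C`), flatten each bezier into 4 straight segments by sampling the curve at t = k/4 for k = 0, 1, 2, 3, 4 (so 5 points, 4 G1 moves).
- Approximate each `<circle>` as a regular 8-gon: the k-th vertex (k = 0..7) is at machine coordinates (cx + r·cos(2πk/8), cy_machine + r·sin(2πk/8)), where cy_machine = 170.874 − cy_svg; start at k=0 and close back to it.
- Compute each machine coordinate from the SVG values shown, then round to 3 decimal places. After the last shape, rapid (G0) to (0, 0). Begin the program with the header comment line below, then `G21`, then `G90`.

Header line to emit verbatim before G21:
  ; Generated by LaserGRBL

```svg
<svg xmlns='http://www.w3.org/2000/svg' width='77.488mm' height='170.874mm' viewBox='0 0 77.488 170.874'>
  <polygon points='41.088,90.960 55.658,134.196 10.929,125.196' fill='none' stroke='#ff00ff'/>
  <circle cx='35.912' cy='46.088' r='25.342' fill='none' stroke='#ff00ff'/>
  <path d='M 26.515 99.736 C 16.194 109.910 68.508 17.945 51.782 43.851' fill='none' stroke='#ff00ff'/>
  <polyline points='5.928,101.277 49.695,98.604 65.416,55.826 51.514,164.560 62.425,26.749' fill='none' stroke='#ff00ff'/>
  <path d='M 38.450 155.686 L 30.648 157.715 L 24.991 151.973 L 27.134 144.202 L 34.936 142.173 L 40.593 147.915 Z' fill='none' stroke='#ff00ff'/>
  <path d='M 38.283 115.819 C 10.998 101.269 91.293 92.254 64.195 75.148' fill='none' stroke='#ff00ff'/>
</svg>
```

; Generated by LaserGRBL
G21
G90
G0 X41.088 Y79.914
M4 S454
G1 X55.658 Y36.678 F1960
G1 X10.929 Y45.678
G1 X41.088 Y79.914
M5
G0 X61.254 Y124.786
M4 S454
G1 X53.832 Y142.706 F1960
G1 X35.912 Y150.128
G1 X17.992 Y142.706
G1 X10.570 Y124.786
G1 X17.992 Y106.866
G1 X35.912 Y99.444
G1 X53.832 Y106.866
G1 X61.254 Y124.786
M5
G0 X26.515 Y71.138
M4 S454
G1 X28.461 Y79.221 F1960
G1 X41.550 Y104.980
G1 X53.439 Y127.789
G1 X51.782 Y127.023
M5
G0 X5.928 Y69.597
M4 S454
G1 X49.695 Y72.270 F1960
G1 X65.416 Y115.048
G1 X51.514 Y6.314
G1 X62.425 Y144.125
M5
G0 X38.450 Y15.188
M4 S454
G1 X30.648 Y13.159 F1960
G1 X24.991 Y18.901
G1 X27.134 Y26.672
G1 X34.936 Y28.701
G1 X40.593 Y22.959
G1 X38.450 Y15.188
M5
G0 X38.283 Y55.055
M4 S454
G1 X34.632 Y65.143 F1960
G1 X51.169 Y74.432
G1 X67.741 Y84.201
G1 X64.195 Y95.726
M5
G0 X0.000 Y0.000

1 u = 1 mm; y_m = 170.874 − y.

[1] `<polygon>` regular polygon, #ff00ff→score S454 F1960: (41.088,79.914) → (55.658,36.678) → (10.929,45.678) → (41.088,79.914) (closed)

[2] `<circle>` circle, #ff00ff→score S454 F1960: (61.254,124.786) → (53.832,142.706) → (35.912,150.128) → (17.992,142.706) → (10.570,124.786) → (17.992,106.866) → (35.912,99.444) → (53.832,106.866) → (61.254,124.786) (closed)

[3] `<path>` cubic bezier, #ff00ff→score S454 F1960: (26.515,71.138) → (28.461,79.221) → (41.550,104.980) → (53.439,127.789) → (51.782,127.023)

[4] `<polyline>` open polyline, #ff00ff→score S454 F1960: (5.928,69.597) → (49.695,72.270) → (65.416,115.048) → (51.514,6.314) → (62.425,144.125)

[5] `<path>` regular polygon, #ff00ff→score S454 F1960: (38.450,15.188) → (30.648,13.159) → (24.991,18.901) → (27.134,26.672) → (34.936,28.701) → (40.593,22.959) → (38.450,15.188) (closed)

[6] `<path>` cubic bezier, #ff00ff→score S454 F1960: (38.283,55.055) → (34.632,65.143) → (51.169,74.432) → (67.741,84.201) → (64.195,95.726)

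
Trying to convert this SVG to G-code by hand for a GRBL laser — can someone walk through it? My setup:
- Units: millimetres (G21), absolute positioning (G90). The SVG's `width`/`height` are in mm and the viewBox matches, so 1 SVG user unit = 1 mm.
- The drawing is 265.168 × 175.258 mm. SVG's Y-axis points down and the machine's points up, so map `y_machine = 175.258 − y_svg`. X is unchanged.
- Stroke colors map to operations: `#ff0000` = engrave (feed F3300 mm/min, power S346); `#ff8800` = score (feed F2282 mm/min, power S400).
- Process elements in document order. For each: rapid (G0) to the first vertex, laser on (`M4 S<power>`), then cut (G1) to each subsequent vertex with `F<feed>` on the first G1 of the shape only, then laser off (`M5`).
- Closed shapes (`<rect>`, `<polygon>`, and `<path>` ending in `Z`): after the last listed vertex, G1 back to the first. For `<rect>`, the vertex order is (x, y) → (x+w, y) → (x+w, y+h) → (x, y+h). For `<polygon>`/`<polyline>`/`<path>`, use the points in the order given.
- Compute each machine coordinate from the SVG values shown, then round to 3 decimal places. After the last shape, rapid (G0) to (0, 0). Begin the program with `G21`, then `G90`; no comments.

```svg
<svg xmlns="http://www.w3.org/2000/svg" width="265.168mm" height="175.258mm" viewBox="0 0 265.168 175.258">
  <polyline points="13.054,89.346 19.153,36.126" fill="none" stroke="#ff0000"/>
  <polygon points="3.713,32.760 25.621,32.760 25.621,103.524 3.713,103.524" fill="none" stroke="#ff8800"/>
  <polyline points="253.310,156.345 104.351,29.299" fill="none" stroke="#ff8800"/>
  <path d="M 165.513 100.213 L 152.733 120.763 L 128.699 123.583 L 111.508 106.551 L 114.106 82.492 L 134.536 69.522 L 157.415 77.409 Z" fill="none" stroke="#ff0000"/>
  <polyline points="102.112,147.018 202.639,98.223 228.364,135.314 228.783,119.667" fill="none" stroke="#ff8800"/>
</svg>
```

G21
G90
G0 X13.054 Y85.912
M4 S346
G1 X19.153 Y139.132 F3300
M5
G0 X3.713 Y142.498
M4 S400
G1 X25.621 Y142.498 F2282
G1 X25.621 Y71.734
G1 X3.713 Y71.734
G1 X3.713 Y142.498
M5
G0 X253.310 Y18.913
M4 S400
G1 X104.351 Y145.959 F2282
M5
G0 X165.513 Y75.045
M4 S346
G1 X152.733 Y54.495 F3300
G1 X128.699 Y51.675
G1 X111.508 Y68.707
G1 X114.106 Y92.766
G1 X134.536 Y105.736
G1 X157.415 Y97.849
G1 X165.513 Y75.045
M5
G0 X102.112 Y28.240
M4 S400
G1 X202.639 Y77.035 F2282
G1 X228.364 Y39.944
G1 X228.783 Y55.591
M5
G0 X0.000 Y0.000

1 u = 1 mm; y_m = 175.258 − y.

[1] `<polyline>` line segment, #ff0000→engrave S346 F3300: (13.054,85.912) → (19.153,139.132)

[2] `<polygon>` rectangle, #ff8800→score S400 F2282: (3.713,142.498) → (25.621,142.498) → (25.621,71.734) → (3.713,71.734) → (3.713,142.498) (closed)

[3] `<polyline>` line segment, #ff8800→score S400 F2282: (253.310,18.913) → (104.351,145.959)

[4] `<path>` regular polygon, #ff0000→engrave S346 F3300: (165.513,75.045) → (152.733,54.495) → (128.699,51.675) → (111.508,68.707) → (114.106,92.766) → (134.536,105.736) → (157.415,97.849) → (165.513,75.045) (closed)

[5] `<polyline>` open polyline, #ff8800→score S400 F2282: (102.112,28.240) → (202.639,77.035) → (228.364,39.944) → (228.783,55.591)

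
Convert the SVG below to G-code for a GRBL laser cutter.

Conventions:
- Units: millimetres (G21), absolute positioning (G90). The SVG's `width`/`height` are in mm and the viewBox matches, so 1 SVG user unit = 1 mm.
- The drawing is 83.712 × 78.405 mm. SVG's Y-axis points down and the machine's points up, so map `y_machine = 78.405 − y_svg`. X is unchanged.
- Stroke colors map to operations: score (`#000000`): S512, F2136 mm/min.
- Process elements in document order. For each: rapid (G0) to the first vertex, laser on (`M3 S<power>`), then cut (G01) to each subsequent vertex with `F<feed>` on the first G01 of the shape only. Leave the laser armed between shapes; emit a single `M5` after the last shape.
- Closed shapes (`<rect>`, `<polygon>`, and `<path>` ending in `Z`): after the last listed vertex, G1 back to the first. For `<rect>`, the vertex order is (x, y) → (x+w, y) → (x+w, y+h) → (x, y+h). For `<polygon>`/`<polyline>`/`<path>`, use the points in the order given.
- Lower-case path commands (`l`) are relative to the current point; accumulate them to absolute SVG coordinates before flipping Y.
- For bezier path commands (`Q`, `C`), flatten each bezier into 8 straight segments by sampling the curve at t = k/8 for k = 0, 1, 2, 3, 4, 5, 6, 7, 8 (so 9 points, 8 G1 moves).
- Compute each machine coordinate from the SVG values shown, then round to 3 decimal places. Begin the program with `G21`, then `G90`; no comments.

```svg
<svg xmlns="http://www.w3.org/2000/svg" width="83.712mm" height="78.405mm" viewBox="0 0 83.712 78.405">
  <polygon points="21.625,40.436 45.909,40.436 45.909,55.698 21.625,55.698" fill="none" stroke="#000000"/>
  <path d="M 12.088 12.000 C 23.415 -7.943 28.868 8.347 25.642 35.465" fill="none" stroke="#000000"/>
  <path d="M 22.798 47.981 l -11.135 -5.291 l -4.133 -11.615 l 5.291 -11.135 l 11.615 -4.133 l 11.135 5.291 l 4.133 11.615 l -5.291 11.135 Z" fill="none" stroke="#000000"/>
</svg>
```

viewBox `0 0 83.712 78.405` with mm width/height → 1 unit = 1 mm. Flip: y_m = 78.405 − y_svg.

**Shape 1** — `<polygon>` rectangle, stroke `#000000` → score (S512, F2136). Machine vertices: (21.625,37.969) → (45.909,37.969) → (45.909,22.707) → (21.625,22.707) → (21.625,37.969). Closed: final G1 returns to the first vertex.

**Shape 2** — `<path>` cubic bezier, stroke `#000000` → score (S512, F2136). Control points (SVG): P0=(12.088,12.000), P1=(23.415,-7.943), P2=(28.868,8.347), P3=(25.642,35.465); sampled at t=k/8. Machine vertices: (12.088,66.405) → (16.055,72.235) → (19.438,74.966) → (22.205,74.895) → (24.322,72.320) → (25.758,67.540) → (26.478,60.851) → (26.450,52.552) → (25.642,42.940). Open path.

**Shape 3** — `<path>` regular polygon, stroke `#000000` → score (S512, F2136). Machine vertices: (22.798,30.424) → (11.663,35.715) → (7.530,47.330) → (12.821,58.465) → (24.436,62.598) → (35.571,57.307) → (39.704,45.692) → (34.413,34.557) → (22.798,30.424). Closed: final G1 returns to the first vertex.

G21
G90
G0 X21.625 Y37.969
M3 S512
G01 X45.909 Y37.969 F2136
G01 X45.909 Y22.707
G01 X21.625 Y22.707
G01 X21.625 Y37.969
G0 X12.088 Y66.405
M3 S512
G01 X16.055 Y72.235 F2136
G01 X19.438 Y74.966
G01 X22.205 Y74.895
G01 X24.322 Y72.320
G01 X25.758 Y67.540
G01 X26.478 Y60.851
G01 X26.450 Y52.552
G01 X25.642 Y42.940
G0 X22.798 Y30.424
M3 S512
G01 X11.663 Y35.715 F2136
G01 X7.530 Y47.330
G01 X12.821 Y58.465
G01 X24.436 Y62.598
G01 X35.571 Y57.307
G01 X39.704 Y45.692
G01 X34.413 Y34.557
G01 X22.798 Y30.424
M5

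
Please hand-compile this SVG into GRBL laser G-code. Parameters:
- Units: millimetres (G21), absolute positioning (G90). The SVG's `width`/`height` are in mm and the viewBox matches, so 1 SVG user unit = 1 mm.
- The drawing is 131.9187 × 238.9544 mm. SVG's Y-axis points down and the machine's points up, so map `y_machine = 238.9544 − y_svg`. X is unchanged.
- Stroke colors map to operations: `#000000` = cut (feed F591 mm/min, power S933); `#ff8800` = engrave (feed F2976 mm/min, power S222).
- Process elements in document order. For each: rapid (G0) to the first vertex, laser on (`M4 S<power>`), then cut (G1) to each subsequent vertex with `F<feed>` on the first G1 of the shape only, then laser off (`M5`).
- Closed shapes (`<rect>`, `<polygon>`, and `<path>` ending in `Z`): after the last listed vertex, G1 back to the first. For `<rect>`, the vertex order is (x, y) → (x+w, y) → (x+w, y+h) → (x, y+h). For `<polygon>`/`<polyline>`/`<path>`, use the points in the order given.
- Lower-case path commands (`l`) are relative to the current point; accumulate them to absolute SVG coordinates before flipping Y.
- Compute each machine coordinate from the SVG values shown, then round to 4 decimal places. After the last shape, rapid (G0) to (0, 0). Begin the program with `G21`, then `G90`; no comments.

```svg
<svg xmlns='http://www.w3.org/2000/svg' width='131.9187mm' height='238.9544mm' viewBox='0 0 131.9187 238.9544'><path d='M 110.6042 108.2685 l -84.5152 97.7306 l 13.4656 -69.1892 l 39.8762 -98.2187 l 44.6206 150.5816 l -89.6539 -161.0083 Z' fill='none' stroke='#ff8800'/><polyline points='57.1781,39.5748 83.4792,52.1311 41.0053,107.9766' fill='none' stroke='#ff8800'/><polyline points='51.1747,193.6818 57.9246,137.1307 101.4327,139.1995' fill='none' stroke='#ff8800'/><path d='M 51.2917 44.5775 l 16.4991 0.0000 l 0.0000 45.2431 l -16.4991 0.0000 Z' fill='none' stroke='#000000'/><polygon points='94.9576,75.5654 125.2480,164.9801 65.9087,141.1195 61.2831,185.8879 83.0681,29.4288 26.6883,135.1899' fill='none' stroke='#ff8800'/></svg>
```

G21
G90
G0 X110.6042 Y130.6859
M4 S222
G1 X26.0890 Y32.9553 F2976
G1 X39.5546 Y102.1445
G1 X79.4308 Y200.3632
G1 X124.0514 Y49.7816
G1 X34.3975 Y210.7899
G1 X110.6042 Y130.6859
M5
G0 X57.1781 Y199.3796
M4 S222
G1 X83.4792 Y186.8233 F2976
G1 X41.0053 Y130.9778
M5
G0 X51.1747 Y45.2726
M4 S222
G1 X57.9246 Y101.8237 F2976
G1 X101.4327 Y99.7549
M5
G0 X51.2917 Y194.3769
M4 S933
G1 X67.7908 Y194.3769 F591
G1 X67.7908 Y149.1338
G1 X51.2917 Y149.1338
G1 X51.2917 Y194.3769
M5
G0 X94.9576 Y163.3890
M4 S222
G1 X125.2480 Y73.9743 F2976
G1 X65.9087 Y97.8349
G1 X61.2831 Y53.0665
G1 X83.0681 Y209.5256
G1 X26.6883 Y103.7645
G1 X94.9576 Y163.3890
M5
G0 X0.0000 Y0.0000

viewBox `0 0 131.9187 238.9544` with mm width/height → 1 unit = 1 mm. Flip: y_m = 238.9544 − y_svg.

**Shape 1** — `<path>` closed polygon, stroke `#ff8800` → engrave (S222, F2976). Machine vertices: (110.6042,130.6859) → (26.0890,32.9553) → (39.5546,102.1445) → (79.4308,200.3632) → (124.0514,49.7816) → (34.3975,210.7899) → (110.6042,130.6859). Closed: final G1 returns to the first vertex.

**Shape 2** — `<polyline>` open polyline, stroke `#ff8800` → engrave (S222, F2976). Machine vertices: (57.1781,199.3796) → (83.4792,186.8233) → (41.0053,130.9778). Open path.

**Shape 3** — `<polyline>` open polyline, stroke `#ff8800` → engrave (S222, F2976). Machine vertices: (51.1747,45.2726) → (57.9246,101.8237) → (101.4327,99.7549). Open path.

**Shape 4** — `<path>` rectangle, stroke `#000000` → cut (S933, F591). Machine vertices: (51.2917,194.3769) → (67.7908,194.3769) → (67.7908,149.1338) → (51.2917,149.1338) → (51.2917,194.3769). Closed: final G1 returns to the first vertex.

**Shape 5** — `<polygon>` closed polygon, stroke `#ff8800` → engrave (S222, F2976). Machine vertices: (94.9576,163.3890) → (125.2480,73.9743) → (65.9087,97.8349) → (61.2831,53.0665) → (83.0681,209.5256) → (26.6883,103.7645) → (94.9576,163.3890). Closed: final G1 returns to the first vertex.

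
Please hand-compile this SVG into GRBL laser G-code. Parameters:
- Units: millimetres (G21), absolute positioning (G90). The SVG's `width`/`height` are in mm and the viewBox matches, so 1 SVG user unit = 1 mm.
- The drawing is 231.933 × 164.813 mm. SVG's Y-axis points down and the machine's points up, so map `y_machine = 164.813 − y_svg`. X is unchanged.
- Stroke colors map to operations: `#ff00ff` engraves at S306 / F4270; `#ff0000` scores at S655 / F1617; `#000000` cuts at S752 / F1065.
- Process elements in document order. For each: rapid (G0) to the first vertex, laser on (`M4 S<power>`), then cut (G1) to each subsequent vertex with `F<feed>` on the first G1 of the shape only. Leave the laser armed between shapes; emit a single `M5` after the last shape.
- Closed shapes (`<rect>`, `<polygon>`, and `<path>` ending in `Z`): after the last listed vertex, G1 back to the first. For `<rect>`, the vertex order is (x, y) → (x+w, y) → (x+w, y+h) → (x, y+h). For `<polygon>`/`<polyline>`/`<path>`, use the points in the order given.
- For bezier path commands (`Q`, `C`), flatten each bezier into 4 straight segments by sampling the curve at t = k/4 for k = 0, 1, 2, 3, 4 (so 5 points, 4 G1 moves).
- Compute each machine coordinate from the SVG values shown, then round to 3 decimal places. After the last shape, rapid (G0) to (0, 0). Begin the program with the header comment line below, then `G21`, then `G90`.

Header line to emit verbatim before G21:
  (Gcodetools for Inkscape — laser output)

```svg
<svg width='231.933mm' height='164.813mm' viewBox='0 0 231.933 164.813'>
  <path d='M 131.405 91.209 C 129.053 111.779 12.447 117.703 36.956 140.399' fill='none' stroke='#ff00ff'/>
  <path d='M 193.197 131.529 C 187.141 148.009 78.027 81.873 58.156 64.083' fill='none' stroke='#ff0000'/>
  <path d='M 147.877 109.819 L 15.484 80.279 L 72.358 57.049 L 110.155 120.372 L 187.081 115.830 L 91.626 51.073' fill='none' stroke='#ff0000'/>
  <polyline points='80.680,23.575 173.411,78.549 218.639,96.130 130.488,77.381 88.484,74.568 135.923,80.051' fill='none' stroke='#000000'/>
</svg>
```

(Gcodetools for Inkscape — laser output)
G21
G90
G0 X131.405 Y73.604
M4 S306
G1 X112.209 Y60.432 F4270
G1 X74.108 Y49.806
G1 X41.043 Y38.782
G1 X36.956 Y24.414
G0 X193.197 Y33.284
M4 S655
G1 X172.336 Y34.368 F1617
G1 X130.857 Y54.156
G1 X86.788 Y80.369
G1 X58.156 Y100.730
G0 X147.877 Y54.994
M4 S655
G1 X15.484 Y84.534 F1617
G1 X72.358 Y107.764
G1 X110.155 Y44.441
G1 X187.081 Y48.983
G1 X91.626 Y113.740
G0 X80.680 Y141.238
M4 S752
G1 X173.411 Y86.264 F1065
G1 X218.639 Y68.683
G1 X130.488 Y87.432
G1 X88.484 Y90.245
G1 X135.923 Y84.762
M5
G0 X0.000 Y0.000

viewBox `0 0 231.933 164.813` with mm width/height → 1 unit = 1 mm. Flip: y_m = 164.813 − y_svg.

**Shape 1** — `<path>` cubic bezier, stroke `#ff00ff` → engrave (S306, F4270). Control points (SVG): P0=(131.405,91.209), P1=(129.053,111.779), P2=(12.447,117.703), P3=(36.956,140.399); sampled at t=k/4. Machine vertices: (131.405,73.604) → (112.209,60.432) → (74.108,49.806) → (41.043,38.782) → (36.956,24.414). Open path.

**Shape 2** — `<path>` cubic bezier, stroke `#ff0000` → score (S655, F1617). Control points (SVG): P0=(193.197,131.529), P1=(187.141,148.009), P2=(78.027,81.873), P3=(58.156,64.083); sampled at t=k/4. Machine vertices: (193.197,33.284) → (172.336,34.368) → (130.857,54.156) → (86.788,80.369) → (58.156,100.730). Open path.

**Shape 3** — `<path>` open polyline, stroke `#ff0000` → score (S655, F1617). Machine vertices: (147.877,54.994) → (15.484,84.534) → (72.358,107.764) → (110.155,44.441) → (187.081,48.983) → (91.626,113.740). Open path.

**Shape 4** — `<polyline>` open polyline, stroke `#000000` → cut (S752, F1065). Machine vertices: (80.680,141.238) → (173.411,86.264) → (218.639,68.683) → (130.488,87.432) → (88.484,90.245) → (135.923,84.762). Open path.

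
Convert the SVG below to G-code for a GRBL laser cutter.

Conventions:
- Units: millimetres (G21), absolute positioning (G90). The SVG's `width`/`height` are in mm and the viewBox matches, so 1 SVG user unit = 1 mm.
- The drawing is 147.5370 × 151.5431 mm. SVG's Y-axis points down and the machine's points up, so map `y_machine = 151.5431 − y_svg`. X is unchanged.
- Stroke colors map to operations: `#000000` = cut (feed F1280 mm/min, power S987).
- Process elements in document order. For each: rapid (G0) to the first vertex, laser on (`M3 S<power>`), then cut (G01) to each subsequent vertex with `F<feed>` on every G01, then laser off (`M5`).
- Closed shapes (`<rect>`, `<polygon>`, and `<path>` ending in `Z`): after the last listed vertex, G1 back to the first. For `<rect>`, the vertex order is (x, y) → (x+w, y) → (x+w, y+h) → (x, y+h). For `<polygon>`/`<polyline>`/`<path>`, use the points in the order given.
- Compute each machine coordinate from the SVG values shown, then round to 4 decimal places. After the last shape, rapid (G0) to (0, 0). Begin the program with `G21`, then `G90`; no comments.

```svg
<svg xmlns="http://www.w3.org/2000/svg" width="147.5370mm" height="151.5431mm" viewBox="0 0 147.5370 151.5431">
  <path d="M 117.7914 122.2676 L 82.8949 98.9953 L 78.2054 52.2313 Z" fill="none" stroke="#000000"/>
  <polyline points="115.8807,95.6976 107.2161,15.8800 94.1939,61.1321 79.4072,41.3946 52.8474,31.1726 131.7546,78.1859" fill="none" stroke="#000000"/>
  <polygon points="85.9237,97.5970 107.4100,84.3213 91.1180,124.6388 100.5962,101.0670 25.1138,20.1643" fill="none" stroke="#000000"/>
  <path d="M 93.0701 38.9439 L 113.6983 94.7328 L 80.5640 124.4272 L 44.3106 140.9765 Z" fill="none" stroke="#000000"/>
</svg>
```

1 u = 1 mm; y_m = 151.5431 − y.

[1] `<path>` closed polygon, #000000→cut S987 F1280: (117.7914,29.2755) → (82.8949,52.5478) → (78.2054,99.3118) → (117.7914,29.2755) (closed)

[2] `<polyline>` open polyline, #000000→cut S987 F1280: (115.8807,55.8455) → (107.2161,135.6631) → (94.1939,90.4110) → (79.4072,110.1485) → (52.8474,120.3705) → (131.7546,73.3572)

[3] `<polygon>` closed polygon, #000000→cut S987 F1280: (85.9237,53.9461) → (107.4100,67.2218) → (91.1180,26.9043) → (100.5962,50.4761) → (25.1138,131.3788) → (85.9237,53.9461) (closed)

[4] `<path>` closed polygon, #000000→cut S987 F1280: (93.0701,112.5992) → (113.6983,56.8103) → (80.5640,27.1159) → (44.3106,10.5666) → (93.0701,112.5992) (closed)

G21
G90
G0 X117.7914 Y29.2755
M3 S987
G01 X82.8949 Y52.5478 F1280
G01 X78.2054 Y99.3118 F1280
G01 X117.7914 Y29.2755 F1280
M5
G0 X115.8807 Y55.8455
M3 S987
G01 X107.2161 Y135.6631 F1280
G01 X94.1939 Y90.4110 F1280
G01 X79.4072 Y110.1485 F1280
G01 X52.8474 Y120.3705 F1280
G01 X131.7546 Y73.3572 F1280
M5
G0 X85.9237 Y53.9461
M3 S987
G01 X107.4100 Y67.2218 F1280
G01 X91.1180 Y26.9043 F1280
G01 X100.5962 Y50.4761 F1280
G01 X25.1138 Y131.3788 F1280
G01 X85.9237 Y53.9461 F1280
M5
G0 X93.0701 Y112.5992
M3 S987
G01 X113.6983 Y56.8103 F1280
G01 X80.5640 Y27.1159 F1280
G01 X44.3106 Y10.5666 F1280
G01 X93.0701 Y112.5992 F1280
M5
G0 X0.0000 Y0.0000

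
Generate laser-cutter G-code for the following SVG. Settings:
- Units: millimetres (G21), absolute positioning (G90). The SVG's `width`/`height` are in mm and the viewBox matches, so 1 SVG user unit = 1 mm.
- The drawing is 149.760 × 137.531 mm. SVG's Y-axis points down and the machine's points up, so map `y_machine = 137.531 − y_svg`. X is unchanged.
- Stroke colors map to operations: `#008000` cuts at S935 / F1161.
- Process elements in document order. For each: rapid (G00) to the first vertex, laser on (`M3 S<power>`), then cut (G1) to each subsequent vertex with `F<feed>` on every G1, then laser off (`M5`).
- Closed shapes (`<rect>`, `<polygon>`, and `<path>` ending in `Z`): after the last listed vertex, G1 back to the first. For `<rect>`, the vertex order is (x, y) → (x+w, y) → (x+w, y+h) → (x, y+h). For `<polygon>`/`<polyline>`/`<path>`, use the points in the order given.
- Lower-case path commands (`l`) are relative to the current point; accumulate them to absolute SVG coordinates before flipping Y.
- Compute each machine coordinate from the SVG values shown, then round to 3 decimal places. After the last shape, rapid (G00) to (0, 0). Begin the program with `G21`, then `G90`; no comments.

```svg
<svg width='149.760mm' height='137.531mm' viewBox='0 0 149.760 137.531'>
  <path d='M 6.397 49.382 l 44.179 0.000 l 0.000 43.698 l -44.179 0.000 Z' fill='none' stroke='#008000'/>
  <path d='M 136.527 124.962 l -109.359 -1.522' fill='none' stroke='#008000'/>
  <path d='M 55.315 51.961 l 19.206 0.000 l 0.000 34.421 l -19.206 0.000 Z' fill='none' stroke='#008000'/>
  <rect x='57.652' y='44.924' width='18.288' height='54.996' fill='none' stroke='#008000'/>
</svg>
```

G21
G90
G00 X6.397 Y88.149
M3 S935
G1 X50.576 Y88.149 F1161
G1 X50.576 Y44.451 F1161
G1 X6.397 Y44.451 F1161
G1 X6.397 Y88.149 F1161
M5
G00 X136.527 Y12.569
M3 S935
G1 X27.168 Y14.091 F1161
M5
G00 X55.315 Y85.570
M3 S935
G1 X74.521 Y85.570 F1161
G1 X74.521 Y51.149 F1161
G1 X55.315 Y51.149 F1161
G1 X55.315 Y85.570 F1161
M5
G00 X57.652 Y92.607
M3 S935
G1 X75.940 Y92.607 F1161
G1 X75.940 Y37.611 F1161
G1 X57.652 Y37.611 F1161
G1 X57.652 Y92.607 F1161
M5
G00 X0.000 Y0.000

1 u = 1 mm; y_m = 137.531 − y.

[1] `<path>` rectangle, #008000→cut S935 F1161: (6.397,88.149) → (50.576,88.149) → (50.576,44.451) → (6.397,44.451) → (6.397,88.149) (closed)

[2] `<path>` line segment, #008000→cut S935 F1161: (136.527,12.569) → (27.168,14.091)

[3] `<path>` rectangle, #008000→cut S935 F1161: (55.315,85.570) → (74.521,85.570) → (74.521,51.149) → (55.315,51.149) → (55.315,85.570) (closed)

[4] `<rect>` rectangle, #008000→cut S935 F1161: (57.652,92.607) → (75.940,92.607) → (75.940,37.611) → (57.652,37.611) → (57.652,92.607) (closed)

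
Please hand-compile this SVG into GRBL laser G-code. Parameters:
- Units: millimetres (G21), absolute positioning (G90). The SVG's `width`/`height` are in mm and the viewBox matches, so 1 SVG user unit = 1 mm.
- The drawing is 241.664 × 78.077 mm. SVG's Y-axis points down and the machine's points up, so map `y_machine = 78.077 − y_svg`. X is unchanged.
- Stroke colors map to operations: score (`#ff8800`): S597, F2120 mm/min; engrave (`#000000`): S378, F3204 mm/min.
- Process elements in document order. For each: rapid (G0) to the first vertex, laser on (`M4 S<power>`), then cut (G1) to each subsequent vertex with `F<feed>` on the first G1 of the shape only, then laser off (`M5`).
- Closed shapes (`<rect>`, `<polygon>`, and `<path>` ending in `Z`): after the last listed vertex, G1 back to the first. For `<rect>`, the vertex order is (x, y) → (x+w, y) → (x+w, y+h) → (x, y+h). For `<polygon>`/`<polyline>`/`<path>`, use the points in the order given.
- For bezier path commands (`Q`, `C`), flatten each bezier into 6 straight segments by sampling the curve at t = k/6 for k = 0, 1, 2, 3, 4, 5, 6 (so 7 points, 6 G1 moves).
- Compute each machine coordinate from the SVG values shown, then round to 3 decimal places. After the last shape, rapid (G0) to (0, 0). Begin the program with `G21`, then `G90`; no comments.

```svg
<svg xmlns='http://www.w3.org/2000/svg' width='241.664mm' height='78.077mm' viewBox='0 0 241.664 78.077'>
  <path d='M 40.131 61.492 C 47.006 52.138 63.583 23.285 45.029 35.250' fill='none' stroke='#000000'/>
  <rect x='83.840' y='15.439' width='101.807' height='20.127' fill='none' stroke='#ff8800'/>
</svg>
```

G21
G90
G0 X40.131 Y16.585
M4 S378
G1 X44.169 Y22.608 F3204
G1 X48.580 Y30.205
G1 X52.116 Y37.701
G1 X53.533 Y43.420
G1 X51.586 Y45.687
G1 X45.029 Y42.827
M5
G0 X83.840 Y62.638
M4 S597
G1 X185.647 Y62.638 F2120
G1 X185.647 Y42.511
G1 X83.840 Y42.511
G1 X83.840 Y62.638
M5
G0 X0.000 Y0.000

1 u = 1 mm; y_m = 78.077 − y.

[1] `<path>` cubic bezier, #000000→engrave S378 F3204: (40.131,16.585) → (44.169,22.608) → (48.580,30.205) → (52.116,37.701) → (53.533,43.420) → (51.586,45.687) → (45.029,42.827)

[2] `<rect>` rectangle, #ff8800→score S597 F2120: (83.840,62.638) → (185.647,62.638) → (185.647,42.511) → (83.840,42.511) → (83.840,62.638) (closed)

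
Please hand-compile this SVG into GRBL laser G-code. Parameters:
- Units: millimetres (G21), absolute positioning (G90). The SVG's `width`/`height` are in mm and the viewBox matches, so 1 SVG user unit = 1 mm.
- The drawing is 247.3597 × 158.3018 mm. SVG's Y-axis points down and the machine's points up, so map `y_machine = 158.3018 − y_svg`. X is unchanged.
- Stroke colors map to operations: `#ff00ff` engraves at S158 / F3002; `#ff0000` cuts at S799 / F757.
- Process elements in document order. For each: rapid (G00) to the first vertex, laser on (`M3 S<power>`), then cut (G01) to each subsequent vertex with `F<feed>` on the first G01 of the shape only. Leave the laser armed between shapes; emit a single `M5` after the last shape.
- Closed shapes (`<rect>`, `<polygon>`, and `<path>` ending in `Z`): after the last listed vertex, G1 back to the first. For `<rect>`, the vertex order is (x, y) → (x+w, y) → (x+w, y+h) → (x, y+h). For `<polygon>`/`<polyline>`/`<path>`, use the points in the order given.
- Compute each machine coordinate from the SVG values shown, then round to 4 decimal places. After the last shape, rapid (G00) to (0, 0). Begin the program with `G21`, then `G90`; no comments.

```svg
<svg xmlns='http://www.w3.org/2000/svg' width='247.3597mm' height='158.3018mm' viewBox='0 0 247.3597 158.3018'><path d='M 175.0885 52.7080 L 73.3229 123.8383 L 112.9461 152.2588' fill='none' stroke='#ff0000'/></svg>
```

Since the viewBox matches the mm dimensions, user units are millimetres directly. The only transform is the Y-flip y_m = 158.3018 − y_svg.

Shape 1 is a open polyline drawn with `<path>`. Its stroke #ff0000 means cut at S799, F757. After flipping Y the toolpath is (175.0885,105.5938) → (73.3229,34.4635) → (112.9461,6.0430).

G21
G90
G00 X175.0885 Y105.5938
M3 S799
G01 X73.3229 Y34.4635 F757
G01 X112.9461 Y6.0430
M5
G00 X0.0000 Y0.0000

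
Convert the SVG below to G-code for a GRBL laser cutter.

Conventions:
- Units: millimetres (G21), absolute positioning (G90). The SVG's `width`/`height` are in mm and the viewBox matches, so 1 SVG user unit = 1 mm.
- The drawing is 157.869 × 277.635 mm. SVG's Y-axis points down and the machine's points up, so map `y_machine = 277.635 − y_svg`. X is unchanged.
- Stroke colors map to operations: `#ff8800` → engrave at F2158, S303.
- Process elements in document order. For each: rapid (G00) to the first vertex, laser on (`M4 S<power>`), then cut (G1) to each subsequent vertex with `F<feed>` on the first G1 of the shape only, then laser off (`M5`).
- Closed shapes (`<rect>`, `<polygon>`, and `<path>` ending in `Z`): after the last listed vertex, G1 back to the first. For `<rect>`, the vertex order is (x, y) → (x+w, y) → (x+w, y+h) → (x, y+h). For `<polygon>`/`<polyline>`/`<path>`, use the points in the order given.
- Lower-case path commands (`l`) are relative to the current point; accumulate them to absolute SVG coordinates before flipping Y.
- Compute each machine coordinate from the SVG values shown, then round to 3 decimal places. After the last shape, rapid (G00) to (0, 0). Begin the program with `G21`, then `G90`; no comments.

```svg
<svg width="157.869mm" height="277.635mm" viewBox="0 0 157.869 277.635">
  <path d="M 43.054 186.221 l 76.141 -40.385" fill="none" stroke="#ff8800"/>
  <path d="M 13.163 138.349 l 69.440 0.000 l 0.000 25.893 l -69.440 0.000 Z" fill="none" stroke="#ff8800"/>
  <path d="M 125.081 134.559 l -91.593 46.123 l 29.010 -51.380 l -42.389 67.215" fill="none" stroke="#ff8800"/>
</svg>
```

1 u = 1 mm; y_m = 277.635 − y.

[1] `<path>` line segment, #ff8800→engrave S303 F2158: (43.054,91.414) → (119.195,131.799)

[2] `<path>` rectangle, #ff8800→engrave S303 F2158: (13.163,139.286) → (82.603,139.286) → (82.603,113.393) → (13.163,113.393) → (13.163,139.286) (closed)

[3] `<path>` open polyline, #ff8800→engrave S303 F2158: (125.081,143.076) → (33.488,96.953) → (62.498,148.333) → (20.109,81.118)

G21
G90
G00 X43.054 Y91.414
M4 S303
G1 X119.195 Y131.799 F2158
M5
G00 X13.163 Y139.286
M4 S303
G1 X82.603 Y139.286 F2158
G1 X82.603 Y113.393
G1 X13.163 Y113.393
G1 X13.163 Y139.286
M5
G00 X125.081 Y143.076
M4 S303
G1 X33.488 Y96.953 F2158
G1 X62.498 Y148.333
G1 X20.109 Y81.118
M5
G00 X0.000 Y0.000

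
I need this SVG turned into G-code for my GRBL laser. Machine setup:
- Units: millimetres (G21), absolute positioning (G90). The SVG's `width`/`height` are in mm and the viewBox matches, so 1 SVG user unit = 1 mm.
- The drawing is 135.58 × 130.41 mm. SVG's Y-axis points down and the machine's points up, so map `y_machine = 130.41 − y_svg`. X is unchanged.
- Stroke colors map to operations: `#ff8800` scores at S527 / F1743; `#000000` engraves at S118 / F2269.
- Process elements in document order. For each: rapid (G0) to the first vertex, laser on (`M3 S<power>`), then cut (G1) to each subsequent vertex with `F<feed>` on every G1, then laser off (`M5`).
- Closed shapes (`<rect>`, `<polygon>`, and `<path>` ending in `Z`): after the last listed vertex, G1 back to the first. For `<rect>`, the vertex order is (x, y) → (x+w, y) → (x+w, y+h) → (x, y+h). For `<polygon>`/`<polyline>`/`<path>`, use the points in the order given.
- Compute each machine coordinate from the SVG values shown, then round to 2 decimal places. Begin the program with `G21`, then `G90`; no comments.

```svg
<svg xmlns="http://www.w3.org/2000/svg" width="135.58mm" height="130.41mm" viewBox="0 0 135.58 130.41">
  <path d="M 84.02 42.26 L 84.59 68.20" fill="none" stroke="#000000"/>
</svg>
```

G21
G90
G0 X84.02 Y88.15
M3 S118
G1 X84.59 Y62.21 F2269
M5

Since the viewBox matches the mm dimensions, user units are millimetres directly. The only transform is the Y-flip y_m = 130.41 − y_svg.

Shape 1 is a line segment drawn with `<path>`. Its stroke #000000 means engrave at S118, F2269. After flipping Y the toolpath is (84.02,88.15) → (84.59,62.21).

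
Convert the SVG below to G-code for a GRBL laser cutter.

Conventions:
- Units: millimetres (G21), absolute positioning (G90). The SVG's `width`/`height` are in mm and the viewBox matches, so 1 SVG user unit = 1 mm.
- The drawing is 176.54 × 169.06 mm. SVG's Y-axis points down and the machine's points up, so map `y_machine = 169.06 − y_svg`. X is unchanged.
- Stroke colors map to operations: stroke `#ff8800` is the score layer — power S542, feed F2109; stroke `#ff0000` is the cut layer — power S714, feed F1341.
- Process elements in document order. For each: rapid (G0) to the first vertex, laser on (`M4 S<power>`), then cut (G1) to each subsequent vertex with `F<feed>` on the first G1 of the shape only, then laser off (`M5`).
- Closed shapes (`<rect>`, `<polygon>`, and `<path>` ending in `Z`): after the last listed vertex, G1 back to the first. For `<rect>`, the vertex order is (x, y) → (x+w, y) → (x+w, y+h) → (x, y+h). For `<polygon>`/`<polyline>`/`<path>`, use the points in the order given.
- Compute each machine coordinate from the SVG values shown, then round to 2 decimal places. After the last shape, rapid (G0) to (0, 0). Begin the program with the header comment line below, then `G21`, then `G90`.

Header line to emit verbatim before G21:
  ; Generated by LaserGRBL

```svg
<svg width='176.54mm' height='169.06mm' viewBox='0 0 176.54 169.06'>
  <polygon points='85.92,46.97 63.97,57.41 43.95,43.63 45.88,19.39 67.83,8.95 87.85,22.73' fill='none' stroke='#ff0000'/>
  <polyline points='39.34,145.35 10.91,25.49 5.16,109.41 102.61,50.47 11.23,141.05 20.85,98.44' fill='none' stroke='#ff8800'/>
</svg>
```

; Generated by LaserGRBL
G21
G90
G0 X85.92 Y122.09
M4 S714
G1 X63.97 Y111.65 F1341
G1 X43.95 Y125.43
G1 X45.88 Y149.67
G1 X67.83 Y160.11
G1 X87.85 Y146.33
G1 X85.92 Y122.09
M5
G0 X39.34 Y23.71
M4 S542
G1 X10.91 Y143.57 F2109
G1 X5.16 Y59.65
G1 X102.61 Y118.59
G1 X11.23 Y28.01
G1 X20.85 Y70.62
M5
G0 X0.00 Y0.00

Since the viewBox matches the mm dimensions, user units are millimetres directly. The only transform is the Y-flip y_m = 169.06 − y_svg.

Shape 1 is a regular polygon drawn with `<polygon>`. Its stroke #ff0000 means cut at S714, F1341. After flipping Y the toolpath is (85.92,122.09) → (63.97,111.65) → (43.95,125.43) → (45.88,149.67) → (67.83,160.11) → (87.85,146.33) → (85.92,122.09), returning to the start.

Shape 2 is a open polyline drawn with `<polyline>`. Its stroke #ff8800 means score at S542, F2109. After flipping Y the toolpath is (39.34,23.71) → (10.91,143.57) → (5.16,59.65) → (102.61,118.59) → (11.23,28.01) → (20.85,70.62).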